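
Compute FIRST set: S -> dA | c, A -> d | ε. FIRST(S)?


Per alternative of S: FIRST(dA) = {d}; FIRST(c) = {c}
FIRST(S) = {c, d}


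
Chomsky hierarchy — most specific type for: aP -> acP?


LHS has context (more than one symbol) and |LHS| ≤ |RHS|
Classification: Type 1 (Context-Sensitive)


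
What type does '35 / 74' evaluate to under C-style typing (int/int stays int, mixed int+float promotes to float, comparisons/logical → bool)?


Operand types: int / int
Rule: mixed int/float promotes to float; int/int stays int
Result type: int


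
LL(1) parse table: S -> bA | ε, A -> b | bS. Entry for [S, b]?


For [S, b]: 'b' ∈ FIRST(bA)
Entry: S -> bA


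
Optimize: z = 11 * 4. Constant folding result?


11 * 4 = 44 at compile time
Optimized: z = 44


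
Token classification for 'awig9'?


Pattern: letter/underscore followed by alphanumerics, not a keyword
Type: IDENTIFIER


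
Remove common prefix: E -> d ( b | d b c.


Common prefix: 'd'
Factored: E -> d E', E' -> ( b | b c


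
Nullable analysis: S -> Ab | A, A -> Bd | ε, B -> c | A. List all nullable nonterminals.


A nonterminal is nullable iff some alternative derives ε (directly, or every symbol in it is nullable)
Nullable: {A, B, S}


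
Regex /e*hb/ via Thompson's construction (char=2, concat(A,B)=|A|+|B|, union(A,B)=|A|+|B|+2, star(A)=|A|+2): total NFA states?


Syntax tree has 3 char leaf(s), 0 union(s), 1 star(s)
chars contribute 3×2 = 6; each union adds +2; each star adds +2
Total: 6 + 0 + 2 = 8 states


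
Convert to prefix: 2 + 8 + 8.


left-to-right (same/higher precedence on left): tree is (+ (+ 2 8) 8)
Prefix: + + 2 8 8


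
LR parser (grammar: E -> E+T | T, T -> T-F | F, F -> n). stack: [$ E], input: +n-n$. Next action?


shift '+' to continue E -> E+T
Action: shift


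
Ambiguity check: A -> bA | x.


right-linear, alternatives start with distinct terminals 'b' vs 'x': unique leftmost derivation
Unambiguous


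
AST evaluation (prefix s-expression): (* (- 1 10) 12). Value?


Evaluate inner: (- 1 10) = -9
Evaluate root: (* -9 12) = -108
Result: -108


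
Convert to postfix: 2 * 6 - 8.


Left to right (same or higher precedence on left)
Postfix: 2 6 * 8 -


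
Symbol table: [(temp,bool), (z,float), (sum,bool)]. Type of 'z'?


Lookup 'z' → type float


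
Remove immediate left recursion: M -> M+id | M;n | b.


Left-recursive alternatives: M+id, M;n; non-recursive: b
Introduce M': M -> bM', M' -> +idM' | ;nM' | ε


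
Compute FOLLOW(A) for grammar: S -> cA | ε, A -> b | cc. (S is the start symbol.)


$ ∈ FOLLOW(S). For each A -> αBβ: add FIRST(β)\{ε} to FOLLOW(B); if β nullable, add FOLLOW(A).
FOLLOW(A) = {$}


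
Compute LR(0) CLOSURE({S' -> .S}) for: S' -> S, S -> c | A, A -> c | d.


Start: S' -> .S
For each item with dot before a nonterminal B, add B -> .γ for every B-production
Closure: [S' -> .S, S -> .c, S -> .A, A -> .c, A -> .d]


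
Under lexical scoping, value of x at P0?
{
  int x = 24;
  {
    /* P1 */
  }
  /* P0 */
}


x declared in the same block as P0
x = 24


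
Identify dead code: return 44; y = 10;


statement follows a return and is unreachable
Dead: 'y = 10'


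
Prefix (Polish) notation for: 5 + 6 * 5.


'*' binds tighter: tree is (+ 5 (* 6 5))
Prefix: + 5 * 6 5


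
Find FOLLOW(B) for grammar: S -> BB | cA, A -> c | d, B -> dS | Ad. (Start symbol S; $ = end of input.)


$ ∈ FOLLOW(S). For each A -> αBβ: add FIRST(β)\{ε} to FOLLOW(B); if β nullable, add FOLLOW(A).
FOLLOW(B) = {$, c, d}


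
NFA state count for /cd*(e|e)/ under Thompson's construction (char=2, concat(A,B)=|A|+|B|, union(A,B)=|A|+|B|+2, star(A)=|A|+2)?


Syntax tree has 4 char leaf(s), 1 union(s), 1 star(s)
chars contribute 4×2 = 8; each union adds +2; each star adds +2
Total: 8 + 2 + 2 = 12 states


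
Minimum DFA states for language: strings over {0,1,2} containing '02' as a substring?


KMP-style automaton: 2 progress states + 1 absorbing accept = 3
Minimal DFA: 3 states


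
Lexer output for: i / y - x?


Scan left to right, longest-match per lexeme
Tokens: ID(i), OP(/), ID(y), OP(-), ID(x)


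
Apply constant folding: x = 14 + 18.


14 + 18 = 32 at compile time
Optimized: x = 32


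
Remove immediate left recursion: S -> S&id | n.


Left-recursive alternatives: S&id; non-recursive: n
Introduce S': S -> nS', S' -> &idS' | ε


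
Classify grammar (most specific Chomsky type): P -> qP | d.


Right-linear: every RHS is a terminal or a terminal followed by one nonterminal
Classification: Type 3 (Regular)


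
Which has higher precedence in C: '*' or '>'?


'*' is multiplicative (level 10); '>' is relational (level 7)
Higher level binds tighter
'*' has higher precedence than '>'


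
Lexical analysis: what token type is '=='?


Pattern: operator symbol
Type: OPERATOR


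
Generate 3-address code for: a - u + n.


Break into single-operator statements:
t1 = a - u
t2 = t1 + n


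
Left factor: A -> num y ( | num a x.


Common prefix: 'num'
Factored: A -> num A', A' -> y ( | a x


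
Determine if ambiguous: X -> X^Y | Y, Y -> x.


precedence layered via separate nonterminal Y: deterministic
Unambiguous


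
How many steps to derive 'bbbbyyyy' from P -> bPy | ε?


Derivation: P => bPy => bbPyy => bbbPyyy => bbbbPyyyy => bbbbyyyy
Steps: 5


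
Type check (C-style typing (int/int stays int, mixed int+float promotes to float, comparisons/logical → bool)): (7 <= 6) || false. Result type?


Operand types: bool || bool
Rule: logical operators take bool operands and yield bool
Result type: bool


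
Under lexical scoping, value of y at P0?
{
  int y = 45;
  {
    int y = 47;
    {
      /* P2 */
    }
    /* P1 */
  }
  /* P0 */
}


y declared in the same block as P0
y = 45


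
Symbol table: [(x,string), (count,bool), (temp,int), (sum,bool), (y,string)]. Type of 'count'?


Lookup 'count' → type bool


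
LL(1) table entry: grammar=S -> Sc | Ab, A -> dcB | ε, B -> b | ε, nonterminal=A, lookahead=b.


For [A, b]: ε is nullable and 'b' ∈ FOLLOW(A)
Entry: A -> ε


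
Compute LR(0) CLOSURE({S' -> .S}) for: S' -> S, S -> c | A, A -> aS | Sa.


Start: S' -> .S
For each item with dot before a nonterminal B, add B -> .γ for every B-production
Closure: [S' -> .S, S -> .c, S -> .A, A -> .aS, A -> .Sa]


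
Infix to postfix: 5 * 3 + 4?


Left to right (same or higher precedence on left)
Postfix: 5 3 * 4 +


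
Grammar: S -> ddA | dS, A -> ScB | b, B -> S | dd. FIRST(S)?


Per alternative of S: FIRST(ddA) = {d}; FIRST(dS) = {d}
FIRST(S) = {d}


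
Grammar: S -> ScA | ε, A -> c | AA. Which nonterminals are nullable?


A nonterminal is nullable iff some alternative derives ε (directly, or every symbol in it is nullable)
Nullable: {S}


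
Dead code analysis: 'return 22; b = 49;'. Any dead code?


statement follows a return and is unreachable
Dead: 'b = 49'


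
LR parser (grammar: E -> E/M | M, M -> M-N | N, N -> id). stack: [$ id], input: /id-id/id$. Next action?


'id' on top is the handle for N -> id
Action: reduce (N -> id)


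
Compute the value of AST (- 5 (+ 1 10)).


Evaluate inner: (+ 1 10) = 11
Evaluate root: (- 5 11) = -6
Result: -6


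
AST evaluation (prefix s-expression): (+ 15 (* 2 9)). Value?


Evaluate inner: (* 2 9) = 18
Evaluate root: (+ 15 18) = 33
Result: 33


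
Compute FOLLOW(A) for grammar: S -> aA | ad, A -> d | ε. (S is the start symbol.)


$ ∈ FOLLOW(S). For each A -> αBβ: add FIRST(β)\{ε} to FOLLOW(B); if β nullable, add FOLLOW(A).
FOLLOW(A) = {$}


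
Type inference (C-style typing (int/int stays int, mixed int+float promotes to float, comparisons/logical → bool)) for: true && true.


Operand types: bool && bool
Rule: logical operators take bool operands and yield bool
Result type: bool


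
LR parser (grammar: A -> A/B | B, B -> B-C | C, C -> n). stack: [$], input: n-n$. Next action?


no handle on stack; shift 'n'
Action: shift


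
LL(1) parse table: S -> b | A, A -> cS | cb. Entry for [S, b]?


For [S, b]: 'b' ∈ FIRST(b)
Entry: S -> b


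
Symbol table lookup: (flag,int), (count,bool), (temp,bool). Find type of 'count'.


Lookup 'count' → type bool


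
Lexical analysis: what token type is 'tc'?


Pattern: letter/underscore followed by alphanumerics, not a keyword
Type: IDENTIFIER


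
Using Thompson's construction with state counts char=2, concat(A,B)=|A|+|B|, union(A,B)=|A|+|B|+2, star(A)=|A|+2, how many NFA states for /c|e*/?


Syntax tree has 2 char leaf(s), 1 union(s), 1 star(s)
chars contribute 2×2 = 4; each union adds +2; each star adds +2
Total: 4 + 2 + 2 = 8 states


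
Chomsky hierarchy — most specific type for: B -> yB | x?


Right-linear: every RHS is a terminal or a terminal followed by one nonterminal
Classification: Type 3 (Regular)


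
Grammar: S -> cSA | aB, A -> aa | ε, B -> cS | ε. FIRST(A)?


Per alternative of A: FIRST(aa) = {a}; FIRST(ε) = {ε}
FIRST(A) = {a, ε}


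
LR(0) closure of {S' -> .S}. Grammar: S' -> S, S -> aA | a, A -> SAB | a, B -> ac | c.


Start: S' -> .S
For each item with dot before a nonterminal B, add B -> .γ for every B-production
Closure: [S' -> .S, S -> .aA, S -> .a]


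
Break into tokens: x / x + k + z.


Scan left to right, longest-match per lexeme
Tokens: ID(x), OP(/), ID(x), OP(+), ID(k), OP(+), ID(z)


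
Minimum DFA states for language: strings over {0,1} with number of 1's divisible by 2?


Track (count of 1) mod 2: states 0..1, accept at 0
Minimal DFA: 2 states


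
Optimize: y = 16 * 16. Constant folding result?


16 * 16 = 256 at compile time
Optimized: y = 256


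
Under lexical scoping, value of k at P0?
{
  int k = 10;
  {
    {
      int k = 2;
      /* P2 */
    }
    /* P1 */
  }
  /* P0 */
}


k declared in the same block as P0
k = 10


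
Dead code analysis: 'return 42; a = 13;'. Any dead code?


statement follows a return and is unreachable
Dead: 'a = 13'


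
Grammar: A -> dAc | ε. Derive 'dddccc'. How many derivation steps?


Derivation: A => dAc => ddAcc => dddAccc => dddccc
Steps: 4


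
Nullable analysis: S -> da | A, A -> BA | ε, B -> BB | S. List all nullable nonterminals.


A nonterminal is nullable iff some alternative derives ε (directly, or every symbol in it is nullable)
Nullable: {A, B, S}


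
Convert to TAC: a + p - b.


Break into single-operator statements:
t1 = a + p
t2 = t1 - b


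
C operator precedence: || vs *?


'*' is multiplicative (level 10); '||' is logical OR (level 1)
Higher level binds tighter
'*' has higher precedence than '||'


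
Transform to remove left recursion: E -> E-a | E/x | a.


Left-recursive alternatives: E-a, E/x; non-recursive: a
Introduce E': E -> aE', E' -> -aE' | /xE' | ε


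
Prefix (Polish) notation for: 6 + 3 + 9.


left-to-right (same/higher precedence on left): tree is (+ (+ 6 3) 9)
Prefix: + + 6 3 9


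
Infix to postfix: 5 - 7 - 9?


Left to right (same or higher precedence on left)
Postfix: 5 7 - 9 -


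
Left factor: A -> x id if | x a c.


Common prefix: 'x'
Factored: A -> x A', A' -> id if | a c


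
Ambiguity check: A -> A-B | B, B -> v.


precedence layered via separate nonterminal B: deterministic
Unambiguous


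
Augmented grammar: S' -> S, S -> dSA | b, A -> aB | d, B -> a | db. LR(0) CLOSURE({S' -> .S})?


Start: S' -> .S
For each item with dot before a nonterminal B, add B -> .γ for every B-production
Closure: [S' -> .S, S -> .dSA, S -> .b]


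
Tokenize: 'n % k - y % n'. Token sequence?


Scan left to right, longest-match per lexeme
Tokens: ID(n), OP(%), ID(k), OP(-), ID(y), OP(%), ID(n)


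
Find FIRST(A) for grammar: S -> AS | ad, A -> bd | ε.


Per alternative of A: FIRST(bd) = {b}; FIRST(ε) = {ε}
FIRST(A) = {b, ε}


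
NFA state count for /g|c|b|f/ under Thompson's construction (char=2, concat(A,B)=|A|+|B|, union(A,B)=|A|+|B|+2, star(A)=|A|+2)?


Syntax tree has 4 char leaf(s), 3 union(s), 0 star(s)
chars contribute 4×2 = 8; each union adds +2; each star adds +2
Total: 8 + 6 + 0 = 14 states


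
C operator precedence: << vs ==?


'<<' is shift (level 8); '==' is equality (level 6)
Higher level binds tighter
'<<' has higher precedence than '=='


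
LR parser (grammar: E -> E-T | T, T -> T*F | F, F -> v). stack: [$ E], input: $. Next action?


start symbol E on stack, input exhausted
Action: accept


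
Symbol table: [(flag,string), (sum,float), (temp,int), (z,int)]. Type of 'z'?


Lookup 'z' → type int


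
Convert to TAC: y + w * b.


Break into single-operator statements:
t1 = w * b
t2 = y + t1


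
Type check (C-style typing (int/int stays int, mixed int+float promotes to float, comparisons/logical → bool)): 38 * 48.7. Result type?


Operand types: int * float
Rule: mixed int/float promotes to float; int/int stays int
Result type: float


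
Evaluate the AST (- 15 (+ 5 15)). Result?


Evaluate inner: (+ 5 15) = 20
Evaluate root: (- 15 20) = -5
Result: -5


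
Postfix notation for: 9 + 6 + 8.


Left to right (same or higher precedence on left)
Postfix: 9 6 + 8 +


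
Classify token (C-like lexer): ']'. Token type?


Pattern: delimiter/punctuation
Type: PUNCTUATION


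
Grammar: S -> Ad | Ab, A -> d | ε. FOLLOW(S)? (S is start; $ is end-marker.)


$ ∈ FOLLOW(S). For each A -> αBβ: add FIRST(β)\{ε} to FOLLOW(B); if β nullable, add FOLLOW(A).
FOLLOW(S) = {$}


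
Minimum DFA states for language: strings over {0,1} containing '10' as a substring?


KMP-style automaton: 2 progress states + 1 absorbing accept = 3
Minimal DFA: 3 states


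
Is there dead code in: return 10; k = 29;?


statement follows a return and is unreachable
Dead: 'k = 29'


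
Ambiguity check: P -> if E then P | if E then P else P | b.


dangling else: 'if E then if E then b else b' parses two ways
Ambiguous


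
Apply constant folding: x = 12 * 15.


12 * 15 = 180 at compile time
Optimized: x = 180


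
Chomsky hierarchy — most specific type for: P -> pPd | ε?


Single nonterminal LHS, but p^n d^n is not regular
Classification: Type 2 (Context-Free)


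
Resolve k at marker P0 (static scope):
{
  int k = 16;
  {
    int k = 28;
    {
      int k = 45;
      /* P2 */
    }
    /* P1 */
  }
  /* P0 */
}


k declared in the same block as P0
k = 16


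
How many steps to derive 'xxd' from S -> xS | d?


Derivation: S => xS => xxS => xxd
Steps: 3


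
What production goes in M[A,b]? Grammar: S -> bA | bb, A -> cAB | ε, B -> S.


For [A, b]: ε is nullable and 'b' ∈ FOLLOW(A)
Entry: A -> ε


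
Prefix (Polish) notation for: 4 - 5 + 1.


left-to-right (same/higher precedence on left): tree is (+ (- 4 5) 1)
Prefix: + - 4 5 1


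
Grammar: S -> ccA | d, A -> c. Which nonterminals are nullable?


A nonterminal is nullable iff some alternative derives ε (directly, or every symbol in it is nullable)
Nullable: {}


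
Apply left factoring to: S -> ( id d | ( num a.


Common prefix: '('
Factored: S -> ( S', S' -> id d | num a


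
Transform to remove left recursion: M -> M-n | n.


Left-recursive alternatives: M-n; non-recursive: n
Introduce M': M -> nM', M' -> -nM' | ε


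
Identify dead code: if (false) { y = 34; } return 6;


condition is constant false, so the whole block is unreachable
Dead: 'if (false) { y = 34; }'


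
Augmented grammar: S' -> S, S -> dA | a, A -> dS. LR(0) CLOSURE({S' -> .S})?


Start: S' -> .S
For each item with dot before a nonterminal B, add B -> .γ for every B-production
Closure: [S' -> .S, S -> .dA, S -> .a]


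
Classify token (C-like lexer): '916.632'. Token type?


Pattern: digits with a decimal point
Type: FLOAT_LITERAL


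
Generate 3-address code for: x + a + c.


Break into single-operator statements:
t1 = x + a
t2 = t1 + c


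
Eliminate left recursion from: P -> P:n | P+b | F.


Left-recursive alternatives: P:n, P+b; non-recursive: F
Introduce P': P -> FP', P' -> :nP' | +bP' | ε


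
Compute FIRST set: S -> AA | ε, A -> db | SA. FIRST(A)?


Per alternative of A: FIRST(db) = {d}; FIRST(SA) = {d}
FIRST(A) = {d}


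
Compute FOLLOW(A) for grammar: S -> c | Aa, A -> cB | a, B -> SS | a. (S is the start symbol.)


$ ∈ FOLLOW(S). For each A -> αBβ: add FIRST(β)\{ε} to FOLLOW(B); if β nullable, add FOLLOW(A).
FOLLOW(A) = {a}


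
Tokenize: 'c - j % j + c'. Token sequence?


Scan left to right, longest-match per lexeme
Tokens: ID(c), OP(-), ID(j), OP(%), ID(j), OP(+), ID(c)


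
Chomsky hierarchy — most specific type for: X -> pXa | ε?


Single nonterminal LHS, but p^n a^n is not regular
Classification: Type 2 (Context-Free)


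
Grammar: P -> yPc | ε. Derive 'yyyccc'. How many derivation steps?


Derivation: P => yPc => yyPcc => yyyPccc => yyyccc
Steps: 4


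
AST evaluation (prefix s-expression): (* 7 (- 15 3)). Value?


Evaluate inner: (- 15 3) = 12
Evaluate root: (* 7 12) = 84
Result: 84


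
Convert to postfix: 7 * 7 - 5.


Left to right (same or higher precedence on left)
Postfix: 7 7 * 5 -


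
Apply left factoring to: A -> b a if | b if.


Common prefix: 'b'
Factored: A -> b A', A' -> a if | if


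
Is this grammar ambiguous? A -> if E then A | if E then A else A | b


dangling else: 'if E then if E then b else b' parses two ways
Ambiguous


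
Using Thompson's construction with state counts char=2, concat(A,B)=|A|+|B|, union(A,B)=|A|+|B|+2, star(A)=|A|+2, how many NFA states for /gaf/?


Syntax tree has 3 char leaf(s), 0 union(s), 0 star(s)
chars contribute 3×2 = 6; each union adds +2; each star adds +2
Total: 6 + 0 + 0 = 6 states


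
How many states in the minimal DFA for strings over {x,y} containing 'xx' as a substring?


KMP-style automaton: 2 progress states + 1 absorbing accept = 3
Minimal DFA: 3 states


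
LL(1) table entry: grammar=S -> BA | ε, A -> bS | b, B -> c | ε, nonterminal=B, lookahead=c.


For [B, c]: 'c' ∈ FIRST(c)
Entry: B -> c


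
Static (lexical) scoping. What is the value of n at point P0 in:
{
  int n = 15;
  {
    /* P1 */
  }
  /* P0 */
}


n declared in the same block as P0
n = 15


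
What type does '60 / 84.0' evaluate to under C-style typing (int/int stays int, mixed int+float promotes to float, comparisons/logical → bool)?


Operand types: int / float
Rule: mixed int/float promotes to float; int/int stays int
Result type: float


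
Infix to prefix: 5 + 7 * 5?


'*' binds tighter: tree is (+ 5 (* 7 5))
Prefix: + 5 * 7 5


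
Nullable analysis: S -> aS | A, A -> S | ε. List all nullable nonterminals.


A nonterminal is nullable iff some alternative derives ε (directly, or every symbol in it is nullable)
Nullable: {A, S}


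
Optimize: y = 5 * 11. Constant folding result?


5 * 11 = 55 at compile time
Optimized: y = 55


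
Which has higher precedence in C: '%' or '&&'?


'%' is multiplicative (level 10); '&&' is logical AND (level 2)
Higher level binds tighter
'%' has higher precedence than '&&'


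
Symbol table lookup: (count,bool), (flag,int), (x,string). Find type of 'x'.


Lookup 'x' → type string


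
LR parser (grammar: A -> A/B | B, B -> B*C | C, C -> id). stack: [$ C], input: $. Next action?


'C' (not preceded by B*) is the handle for B -> C
Action: reduce (B -> C)


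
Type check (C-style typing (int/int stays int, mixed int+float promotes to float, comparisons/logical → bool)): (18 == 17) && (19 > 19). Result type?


Operand types: bool && bool
Rule: logical operators take bool operands and yield bool
Result type: bool


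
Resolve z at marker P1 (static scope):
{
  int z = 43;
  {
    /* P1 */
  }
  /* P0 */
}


P1's block does not declare z; resolves to the enclosing declaration at depth 0
z = 43


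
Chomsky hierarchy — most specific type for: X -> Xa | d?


Left-linear: every RHS is a terminal or one nonterminal followed by a terminal
Classification: Type 3 (Regular)


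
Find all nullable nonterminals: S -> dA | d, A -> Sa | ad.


A nonterminal is nullable iff some alternative derives ε (directly, or every symbol in it is nullable)
Nullable: {}


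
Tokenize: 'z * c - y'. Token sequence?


Scan left to right, longest-match per lexeme
Tokens: ID(z), OP(*), ID(c), OP(-), ID(y)


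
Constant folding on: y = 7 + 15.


7 + 15 = 22 at compile time
Optimized: y = 22


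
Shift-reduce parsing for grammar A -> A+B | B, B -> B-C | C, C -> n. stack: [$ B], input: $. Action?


lookahead ∉ {-} so B won't extend; reduce A -> B
Action: reduce (A -> B)


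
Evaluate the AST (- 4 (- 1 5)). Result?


Evaluate inner: (- 1 5) = -4
Evaluate root: (- 4 -4) = 8
Result: 8


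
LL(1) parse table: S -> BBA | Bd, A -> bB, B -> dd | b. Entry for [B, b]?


For [B, b]: 'b' ∈ FIRST(b)
Entry: B -> b


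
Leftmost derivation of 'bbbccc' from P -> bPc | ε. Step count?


Derivation: P => bPc => bbPcc => bbbPccc => bbbccc
Steps: 4


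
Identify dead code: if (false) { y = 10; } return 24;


condition is constant false, so the whole block is unreachable
Dead: 'if (false) { y = 10; }'


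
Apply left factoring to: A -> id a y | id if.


Common prefix: 'id'
Factored: A -> id A', A' -> a y | if


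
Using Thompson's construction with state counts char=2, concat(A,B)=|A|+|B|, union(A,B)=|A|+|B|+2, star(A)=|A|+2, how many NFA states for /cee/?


Syntax tree has 3 char leaf(s), 0 union(s), 0 star(s)
chars contribute 3×2 = 6; each union adds +2; each star adds +2
Total: 6 + 0 + 0 = 6 states


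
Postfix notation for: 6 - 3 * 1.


* has higher precedence, evaluate 3*1 first
Postfix: 6 3 1 * -


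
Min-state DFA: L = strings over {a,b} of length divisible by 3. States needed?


Track length mod 3: states 0..2, accept at 0
Minimal DFA: 3 states


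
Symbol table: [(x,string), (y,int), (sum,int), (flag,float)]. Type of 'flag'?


Lookup 'flag' → type float


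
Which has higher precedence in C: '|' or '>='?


'>=' is relational (level 7); '|' is bitwise OR (level 3)
Higher level binds tighter
'>=' has higher precedence than '|'


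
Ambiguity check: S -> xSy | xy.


balanced x^n…y^n: each string has a unique parse
Unambiguous


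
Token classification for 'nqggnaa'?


Pattern: letter/underscore followed by alphanumerics, not a keyword
Type: IDENTIFIER


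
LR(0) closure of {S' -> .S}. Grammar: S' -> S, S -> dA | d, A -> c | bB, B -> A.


Start: S' -> .S
For each item with dot before a nonterminal B, add B -> .γ for every B-production
Closure: [S' -> .S, S -> .dA, S -> .d]


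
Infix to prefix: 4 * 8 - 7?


left-to-right (same/higher precedence on left): tree is (- (* 4 8) 7)
Prefix: - * 4 8 7


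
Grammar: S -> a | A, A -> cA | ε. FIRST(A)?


Per alternative of A: FIRST(cA) = {c}; FIRST(ε) = {ε}
FIRST(A) = {c, ε}


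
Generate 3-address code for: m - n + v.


Break into single-operator statements:
t1 = m - n
t2 = t1 + v


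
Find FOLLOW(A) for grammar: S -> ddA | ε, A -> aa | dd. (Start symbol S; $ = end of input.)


$ ∈ FOLLOW(S). For each A -> αBβ: add FIRST(β)\{ε} to FOLLOW(B); if β nullable, add FOLLOW(A).
FOLLOW(A) = {$}


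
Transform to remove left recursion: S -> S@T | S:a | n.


Left-recursive alternatives: S@T, S:a; non-recursive: n
Introduce S': S -> nS', S' -> @TS' | :aS' | ε


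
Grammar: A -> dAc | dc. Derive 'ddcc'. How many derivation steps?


Derivation: A => dAc => ddcc
Steps: 2


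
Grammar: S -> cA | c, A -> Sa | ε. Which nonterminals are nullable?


A nonterminal is nullable iff some alternative derives ε (directly, or every symbol in it is nullable)
Nullable: {A}


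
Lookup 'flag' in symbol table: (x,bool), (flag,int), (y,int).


Lookup 'flag' → type int


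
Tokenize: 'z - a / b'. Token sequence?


Scan left to right, longest-match per lexeme
Tokens: ID(z), OP(-), ID(a), OP(/), ID(b)


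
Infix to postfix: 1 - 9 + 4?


Left to right (same or higher precedence on left)
Postfix: 1 9 - 4 +


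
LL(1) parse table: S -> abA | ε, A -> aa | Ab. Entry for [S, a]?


For [S, a]: 'a' ∈ FIRST(abA)
Entry: S -> abA


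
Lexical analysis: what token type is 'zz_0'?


Pattern: letter/underscore followed by alphanumerics, not a keyword
Type: IDENTIFIER


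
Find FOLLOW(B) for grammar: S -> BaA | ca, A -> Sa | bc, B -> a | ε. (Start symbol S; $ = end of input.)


$ ∈ FOLLOW(S). For each A -> αBβ: add FIRST(β)\{ε} to FOLLOW(B); if β nullable, add FOLLOW(A).
FOLLOW(B) = {a}


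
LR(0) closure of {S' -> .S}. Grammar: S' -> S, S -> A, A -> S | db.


Start: S' -> .S
For each item with dot before a nonterminal B, add B -> .γ for every B-production
Closure: [S' -> .S, S -> .A, A -> .S, A -> .db]


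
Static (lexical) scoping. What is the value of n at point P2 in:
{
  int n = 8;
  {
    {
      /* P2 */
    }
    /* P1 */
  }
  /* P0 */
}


P2's block does not declare n; resolves to the enclosing declaration at depth 0
n = 8


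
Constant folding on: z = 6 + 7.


6 + 7 = 13 at compile time
Optimized: z = 13


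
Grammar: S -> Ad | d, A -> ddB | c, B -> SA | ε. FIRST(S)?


Per alternative of S: FIRST(Ad) = {c, d}; FIRST(d) = {d}
FIRST(S) = {c, d}


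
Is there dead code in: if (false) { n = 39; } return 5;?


condition is constant false, so the whole block is unreachable
Dead: 'if (false) { n = 39; }'


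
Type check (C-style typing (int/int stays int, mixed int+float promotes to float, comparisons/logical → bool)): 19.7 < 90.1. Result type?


Operand types: float < float
Rule: comparison yields bool
Result type: bool


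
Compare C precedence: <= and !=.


'<=' is relational (level 7); '!=' is equality (level 6)
Higher level binds tighter
'<=' has higher precedence than '!='


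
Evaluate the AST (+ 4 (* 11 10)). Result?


Evaluate inner: (* 11 10) = 110
Evaluate root: (+ 4 110) = 114
Result: 114


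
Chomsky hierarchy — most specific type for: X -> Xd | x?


Left-linear: every RHS is a terminal or one nonterminal followed by a terminal
Classification: Type 3 (Regular)


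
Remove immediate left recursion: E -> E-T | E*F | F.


Left-recursive alternatives: E-T, E*F; non-recursive: F
Introduce E': E -> FE', E' -> -TE' | *FE' | ε


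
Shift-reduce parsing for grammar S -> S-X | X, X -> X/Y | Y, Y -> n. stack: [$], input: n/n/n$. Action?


no handle on stack; shift 'n'
Action: shift


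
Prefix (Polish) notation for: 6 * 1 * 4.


left-to-right (same/higher precedence on left): tree is (* (* 6 1) 4)
Prefix: * * 6 1 4


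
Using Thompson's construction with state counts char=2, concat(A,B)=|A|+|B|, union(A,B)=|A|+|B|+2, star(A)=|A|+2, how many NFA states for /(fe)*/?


Syntax tree has 2 char leaf(s), 0 union(s), 1 star(s)
chars contribute 2×2 = 4; each union adds +2; each star adds +2
Total: 4 + 0 + 2 = 6 states


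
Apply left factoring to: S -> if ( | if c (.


Common prefix: 'if'
Factored: S -> if S', S' -> ( | c (


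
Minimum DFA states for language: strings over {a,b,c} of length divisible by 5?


Track length mod 5: states 0..4, accept at 0
Minimal DFA: 5 states


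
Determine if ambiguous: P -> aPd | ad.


balanced a^n…d^n: each string has a unique parse
Unambiguous


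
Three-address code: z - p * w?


Break into single-operator statements:
t1 = p * w
t2 = z - t1


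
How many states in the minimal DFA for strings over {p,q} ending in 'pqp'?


Track the longest suffix of input matching a prefix of 'pqp': 4 classes (prefixes of length 0..3)
Minimal DFA: 4 states


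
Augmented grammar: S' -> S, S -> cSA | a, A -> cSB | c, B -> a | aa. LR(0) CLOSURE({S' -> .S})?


Start: S' -> .S
For each item with dot before a nonterminal B, add B -> .γ for every B-production
Closure: [S' -> .S, S -> .cSA, S -> .a]


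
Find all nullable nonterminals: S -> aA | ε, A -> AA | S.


A nonterminal is nullable iff some alternative derives ε (directly, or every symbol in it is nullable)
Nullable: {A, S}


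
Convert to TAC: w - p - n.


Break into single-operator statements:
t1 = w - p
t2 = t1 - n


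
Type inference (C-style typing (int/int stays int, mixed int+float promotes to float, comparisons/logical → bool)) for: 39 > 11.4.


Operand types: int > float
Rule: comparison yields bool
Result type: bool


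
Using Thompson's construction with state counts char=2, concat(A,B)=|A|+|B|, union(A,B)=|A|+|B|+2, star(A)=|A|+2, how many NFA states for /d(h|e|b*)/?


Syntax tree has 4 char leaf(s), 2 union(s), 1 star(s)
chars contribute 4×2 = 8; each union adds +2; each star adds +2
Total: 8 + 4 + 2 = 14 states


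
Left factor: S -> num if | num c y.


Common prefix: 'num'
Factored: S -> num S', S' -> if | c y


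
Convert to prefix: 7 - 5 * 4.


'*' binds tighter: tree is (- 7 (* 5 4))
Prefix: - 7 * 5 4


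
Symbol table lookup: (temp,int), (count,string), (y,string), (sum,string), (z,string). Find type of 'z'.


Lookup 'z' → type string


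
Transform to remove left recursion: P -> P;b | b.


Left-recursive alternatives: P;b; non-recursive: b
Introduce P': P -> bP', P' -> ;bP' | ε


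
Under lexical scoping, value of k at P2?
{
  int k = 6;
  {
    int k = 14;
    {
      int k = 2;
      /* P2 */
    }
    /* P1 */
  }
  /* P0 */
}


k declared in the same block as P2
k = 2


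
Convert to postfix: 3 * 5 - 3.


Left to right (same or higher precedence on left)
Postfix: 3 5 * 3 -


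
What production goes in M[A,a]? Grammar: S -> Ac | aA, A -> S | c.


For [A, a]: 'a' ∈ FIRST(S)
Entry: A -> S


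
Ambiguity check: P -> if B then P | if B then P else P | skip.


dangling else: 'if B then if B then skip else skip' parses two ways
Ambiguous


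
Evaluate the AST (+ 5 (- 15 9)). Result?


Evaluate inner: (- 15 9) = 6
Evaluate root: (+ 5 6) = 11
Result: 11


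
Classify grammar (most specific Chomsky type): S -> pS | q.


Right-linear: every RHS is a terminal or a terminal followed by one nonterminal
Classification: Type 3 (Regular)


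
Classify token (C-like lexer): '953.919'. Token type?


Pattern: digits with a decimal point
Type: FLOAT_LITERAL


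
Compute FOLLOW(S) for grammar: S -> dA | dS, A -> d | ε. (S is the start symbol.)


$ ∈ FOLLOW(S). For each A -> αBβ: add FIRST(β)\{ε} to FOLLOW(B); if β nullable, add FOLLOW(A).
FOLLOW(S) = {$}


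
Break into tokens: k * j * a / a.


Scan left to right, longest-match per lexeme
Tokens: ID(k), OP(*), ID(j), OP(*), ID(a), OP(/), ID(a)


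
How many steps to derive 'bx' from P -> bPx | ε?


Derivation: P => bPx => bx
Steps: 2


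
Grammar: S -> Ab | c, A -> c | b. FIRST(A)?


Per alternative of A: FIRST(c) = {c}; FIRST(b) = {b}
FIRST(A) = {b, c}


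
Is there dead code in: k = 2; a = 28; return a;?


k is assigned but never read
Dead: 'k = 2'


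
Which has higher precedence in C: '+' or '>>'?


'+' is additive (level 9); '>>' is shift (level 8)
Higher level binds tighter
'+' has higher precedence than '>>'


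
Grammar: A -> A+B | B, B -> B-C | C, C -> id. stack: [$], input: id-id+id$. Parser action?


no handle on stack; shift 'id'
Action: shift


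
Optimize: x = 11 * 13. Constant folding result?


11 * 13 = 143 at compile time
Optimized: x = 143


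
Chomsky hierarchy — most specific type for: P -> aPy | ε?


Single nonterminal LHS, but a^n y^n is not regular
Classification: Type 2 (Context-Free)


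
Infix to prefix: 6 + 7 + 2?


left-to-right (same/higher precedence on left): tree is (+ (+ 6 7) 2)
Prefix: + + 6 7 2


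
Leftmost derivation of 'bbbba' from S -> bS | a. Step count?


Derivation: S => bS => bbS => bbbS => bbbbS => bbbba
Steps: 5


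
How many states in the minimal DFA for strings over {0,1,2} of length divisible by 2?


Track length mod 2: states 0..1, accept at 0
Minimal DFA: 2 states


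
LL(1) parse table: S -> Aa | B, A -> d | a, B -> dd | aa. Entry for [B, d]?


For [B, d]: 'd' ∈ FIRST(dd)
Entry: B -> dd


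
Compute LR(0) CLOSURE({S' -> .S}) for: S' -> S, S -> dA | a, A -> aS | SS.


Start: S' -> .S
For each item with dot before a nonterminal B, add B -> .γ for every B-production
Closure: [S' -> .S, S -> .dA, S -> .a]


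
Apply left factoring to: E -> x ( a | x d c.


Common prefix: 'x'
Factored: E -> x E', E' -> ( a | d c


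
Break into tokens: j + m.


Scan left to right, longest-match per lexeme
Tokens: ID(j), OP(+), ID(m)


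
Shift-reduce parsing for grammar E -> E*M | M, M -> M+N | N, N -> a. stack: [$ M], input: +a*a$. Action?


shift '+' to continue M -> M+N
Action: shift


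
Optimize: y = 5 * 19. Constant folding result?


5 * 19 = 95 at compile time
Optimized: y = 95


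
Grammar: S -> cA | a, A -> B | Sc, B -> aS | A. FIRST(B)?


Per alternative of B: FIRST(aS) = {a}; FIRST(A) = {a, c}
FIRST(B) = {a, c}


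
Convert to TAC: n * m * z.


Break into single-operator statements:
t1 = n * m
t2 = t1 * z


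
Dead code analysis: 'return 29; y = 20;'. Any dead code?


statement follows a return and is unreachable
Dead: 'y = 20'


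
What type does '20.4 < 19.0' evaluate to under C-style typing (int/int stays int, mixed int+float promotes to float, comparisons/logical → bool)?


Operand types: float < float
Rule: comparison yields bool
Result type: bool


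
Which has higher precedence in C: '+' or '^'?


'+' is additive (level 9); '^' is bitwise XOR (level 4)
Higher level binds tighter
'+' has higher precedence than '^'


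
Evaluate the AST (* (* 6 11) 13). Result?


Evaluate inner: (* 6 11) = 66
Evaluate root: (* 66 13) = 858
Result: 858


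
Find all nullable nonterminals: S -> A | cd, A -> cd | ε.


A nonterminal is nullable iff some alternative derives ε (directly, or every symbol in it is nullable)
Nullable: {A, S}


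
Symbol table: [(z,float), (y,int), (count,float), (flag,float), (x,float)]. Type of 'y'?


Lookup 'y' → type int


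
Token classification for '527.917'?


Pattern: digits with a decimal point
Type: FLOAT_LITERAL


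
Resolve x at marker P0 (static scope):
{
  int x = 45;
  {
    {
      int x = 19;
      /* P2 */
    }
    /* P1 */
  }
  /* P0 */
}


x declared in the same block as P0
x = 45


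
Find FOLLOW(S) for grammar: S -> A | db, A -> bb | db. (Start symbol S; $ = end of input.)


$ ∈ FOLLOW(S). For each A -> αBβ: add FIRST(β)\{ε} to FOLLOW(B); if β nullable, add FOLLOW(A).
FOLLOW(S) = {$}


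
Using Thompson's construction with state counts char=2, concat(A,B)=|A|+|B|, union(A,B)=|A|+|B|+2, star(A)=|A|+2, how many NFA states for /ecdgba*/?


Syntax tree has 6 char leaf(s), 0 union(s), 1 star(s)
chars contribute 6×2 = 12; each union adds +2; each star adds +2
Total: 12 + 0 + 2 = 14 states


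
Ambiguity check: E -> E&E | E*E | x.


'x&x*x' has two parse trees (no precedence encoded between & and *)
Ambiguous


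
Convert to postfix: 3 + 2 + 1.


Left to right (same or higher precedence on left)
Postfix: 3 2 + 1 +


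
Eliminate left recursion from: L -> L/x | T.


Left-recursive alternatives: L/x; non-recursive: T
Introduce L': L -> TL', L' -> /xL' | ε


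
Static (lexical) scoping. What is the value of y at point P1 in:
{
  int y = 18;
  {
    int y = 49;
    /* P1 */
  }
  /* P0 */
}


y declared in the same block as P1
y = 49


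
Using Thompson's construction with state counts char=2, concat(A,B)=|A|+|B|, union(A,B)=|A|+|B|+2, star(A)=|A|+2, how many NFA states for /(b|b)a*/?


Syntax tree has 3 char leaf(s), 1 union(s), 1 star(s)
chars contribute 3×2 = 6; each union adds +2; each star adds +2
Total: 6 + 2 + 2 = 10 states


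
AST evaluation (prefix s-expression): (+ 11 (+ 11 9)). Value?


Evaluate inner: (+ 11 9) = 20
Evaluate root: (+ 11 20) = 31
Result: 31


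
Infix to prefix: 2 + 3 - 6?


left-to-right (same/higher precedence on left): tree is (- (+ 2 3) 6)
Prefix: - + 2 3 6


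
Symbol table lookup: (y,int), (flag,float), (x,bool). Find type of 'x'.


Lookup 'x' → type bool


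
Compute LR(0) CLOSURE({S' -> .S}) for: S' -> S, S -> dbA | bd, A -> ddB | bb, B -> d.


Start: S' -> .S
For each item with dot before a nonterminal B, add B -> .γ for every B-production
Closure: [S' -> .S, S -> .dbA, S -> .bd]


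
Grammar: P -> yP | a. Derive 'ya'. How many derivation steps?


Derivation: P => yP => ya
Steps: 2


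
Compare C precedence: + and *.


'*' is multiplicative (level 10); '+' is additive (level 9)
Higher level binds tighter
'*' has higher precedence than '+'


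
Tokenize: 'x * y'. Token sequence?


Scan left to right, longest-match per lexeme
Tokens: ID(x), OP(*), ID(y)


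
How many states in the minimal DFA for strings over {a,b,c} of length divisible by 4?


Track length mod 4: states 0..3, accept at 0
Minimal DFA: 4 states


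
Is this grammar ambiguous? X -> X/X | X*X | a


'a/a*a' has two parse trees (no precedence encoded between / and *)
Ambiguous


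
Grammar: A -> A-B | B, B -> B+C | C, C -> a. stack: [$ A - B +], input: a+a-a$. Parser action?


no handle; shift 'a'
Action: shift


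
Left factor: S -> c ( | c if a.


Common prefix: 'c'
Factored: S -> c S', S' -> ( | if a


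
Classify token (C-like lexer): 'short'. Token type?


Pattern: reserved word
Type: KEYWORD


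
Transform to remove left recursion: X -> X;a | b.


Left-recursive alternatives: X;a; non-recursive: b
Introduce X': X -> bX', X' -> ;aX' | ε


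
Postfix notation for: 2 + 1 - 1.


Left to right (same or higher precedence on left)
Postfix: 2 1 + 1 -


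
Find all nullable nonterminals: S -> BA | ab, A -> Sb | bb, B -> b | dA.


A nonterminal is nullable iff some alternative derives ε (directly, or every symbol in it is nullable)
Nullable: {}


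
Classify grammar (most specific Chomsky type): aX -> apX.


LHS has context (more than one symbol) and |LHS| ≤ |RHS|
Classification: Type 1 (Context-Sensitive)


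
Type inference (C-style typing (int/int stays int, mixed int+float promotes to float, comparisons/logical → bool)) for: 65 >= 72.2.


Operand types: int >= float
Rule: comparison yields bool
Result type: bool


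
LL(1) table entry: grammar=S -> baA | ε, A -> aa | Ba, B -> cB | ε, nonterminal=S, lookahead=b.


For [S, b]: 'b' ∈ FIRST(baA)
Entry: S -> baA


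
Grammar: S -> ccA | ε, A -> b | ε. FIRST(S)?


Per alternative of S: FIRST(ccA) = {c}; FIRST(ε) = {ε}
FIRST(S) = {c, ε}


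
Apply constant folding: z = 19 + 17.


19 + 17 = 36 at compile time
Optimized: z = 36


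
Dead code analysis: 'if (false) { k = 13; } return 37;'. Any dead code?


condition is constant false, so the whole block is unreachable
Dead: 'if (false) { k = 13; }'


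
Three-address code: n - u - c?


Break into single-operator statements:
t1 = n - u
t2 = t1 - c


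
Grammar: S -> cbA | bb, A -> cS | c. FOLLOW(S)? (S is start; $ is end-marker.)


$ ∈ FOLLOW(S). For each A -> αBβ: add FIRST(β)\{ε} to FOLLOW(B); if β nullable, add FOLLOW(A).
FOLLOW(S) = {$}
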